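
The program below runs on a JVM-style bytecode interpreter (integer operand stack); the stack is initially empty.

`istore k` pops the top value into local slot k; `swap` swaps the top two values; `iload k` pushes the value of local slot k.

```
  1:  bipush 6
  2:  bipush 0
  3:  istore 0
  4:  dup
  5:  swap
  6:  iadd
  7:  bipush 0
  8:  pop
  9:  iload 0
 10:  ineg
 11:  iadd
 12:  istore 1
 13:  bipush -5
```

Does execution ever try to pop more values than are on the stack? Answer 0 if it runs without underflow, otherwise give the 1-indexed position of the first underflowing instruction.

bipush 6  : 6
bipush 0  : 6 0
istore 0  : 6
dup       : 6 6
swap      : 6 6
iadd      : 12
bipush 0  : 12 0
pop       : 12
iload 0   : 12 0
ineg      : 12 0
iadd      : 12
istore 1  : (empty)
bipush -5 : -5

0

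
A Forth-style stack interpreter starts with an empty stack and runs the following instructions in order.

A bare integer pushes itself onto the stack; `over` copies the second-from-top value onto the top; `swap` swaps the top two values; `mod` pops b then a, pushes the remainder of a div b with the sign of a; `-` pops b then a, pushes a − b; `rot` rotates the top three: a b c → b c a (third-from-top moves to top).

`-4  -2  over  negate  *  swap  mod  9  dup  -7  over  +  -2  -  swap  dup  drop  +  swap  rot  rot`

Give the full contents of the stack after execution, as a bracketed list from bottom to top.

[9, 0, 13]

-4     → -4
-2     → -4 -2
over   → -4 -2 -4
negate → -4 -2 4
*      → -4 -8
swap   → -8 -4
mod    → 0
9      → 0 9
dup    → 0 9 9
-7     → 0 9 9 -7
over   → 0 9 9 -7 9
+      → 0 9 9 2
-2     → 0 9 9 2 -2
-      → 0 9 9 4
swap   → 0 9 4 9
dup    → 0 9 4 9 9
drop   → 0 9 4 9
+      → 0 9 13
swap   → 0 13 9
rot    → 13 9 0
rot    → 9 0 13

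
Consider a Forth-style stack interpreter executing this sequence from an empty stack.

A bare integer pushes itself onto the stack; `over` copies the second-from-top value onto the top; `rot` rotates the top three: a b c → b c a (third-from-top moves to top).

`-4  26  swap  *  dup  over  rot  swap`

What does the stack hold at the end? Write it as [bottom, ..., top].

[-104, -104, -104]

-4   → -4
26   → -4 26
swap → 26 -4
*    → -104
dup  → -104 -104
over → -104 -104 -104
rot  → -104 -104 -104
swap → -104 -104 -104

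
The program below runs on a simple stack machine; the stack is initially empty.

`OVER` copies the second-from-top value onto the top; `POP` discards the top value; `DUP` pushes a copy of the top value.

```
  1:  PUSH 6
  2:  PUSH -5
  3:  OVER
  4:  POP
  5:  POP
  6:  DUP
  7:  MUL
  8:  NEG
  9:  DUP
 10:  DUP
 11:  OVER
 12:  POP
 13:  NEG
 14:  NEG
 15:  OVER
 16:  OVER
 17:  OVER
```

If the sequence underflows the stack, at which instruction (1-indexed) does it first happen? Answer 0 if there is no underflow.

0

PUSH 6  -> 6
PUSH -5 -> 6 -5
OVER    -> 6 -5 6
POP     -> 6 -5
POP     -> 6
DUP     -> 6 6
MUL     -> 36
NEG     -> -36
DUP     -> -36 -36
DUP     -> -36 -36 -36
OVER    -> -36 -36 -36 -36
POP     -> -36 -36 -36
NEG     -> -36 -36 36
NEG     -> -36 -36 -36
OVER    -> -36 -36 -36 -36
OVER    -> -36 -36 -36 -36 -36
OVER    -> -36 -36 -36 -36 -36 -36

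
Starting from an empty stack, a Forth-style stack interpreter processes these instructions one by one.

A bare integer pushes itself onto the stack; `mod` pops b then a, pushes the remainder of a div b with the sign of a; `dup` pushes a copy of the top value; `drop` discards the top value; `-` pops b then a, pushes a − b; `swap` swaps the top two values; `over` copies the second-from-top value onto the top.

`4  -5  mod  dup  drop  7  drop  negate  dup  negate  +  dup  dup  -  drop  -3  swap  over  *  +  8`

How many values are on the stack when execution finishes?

4      → 4
-5     → 4 -5
mod    → 4
dup    → 4 4
drop   → 4
7      → 4 7
drop   → 4
negate → -4
dup    → -4 -4
negate → -4 4
+      → 0
dup    → 0 0
dup    → 0 0 0
-      → 0 0
drop   → 0
-3     → 0 -3
swap   → -3 0
over   → -3 0 -3
*      → -3 0
+      → -3
8      → -3 8

2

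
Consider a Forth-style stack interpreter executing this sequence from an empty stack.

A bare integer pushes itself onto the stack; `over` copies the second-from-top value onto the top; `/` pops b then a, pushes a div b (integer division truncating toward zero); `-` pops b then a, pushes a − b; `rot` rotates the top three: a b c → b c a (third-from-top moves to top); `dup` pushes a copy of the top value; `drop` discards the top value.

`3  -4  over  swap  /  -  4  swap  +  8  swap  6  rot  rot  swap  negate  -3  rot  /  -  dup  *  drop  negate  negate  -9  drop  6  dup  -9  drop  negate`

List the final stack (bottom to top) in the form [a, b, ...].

[6, 6, -6]

3      : [3]
-4     : [3, -4]
over   : [3, -4, 3]
swap   : [3, 3, -4]
/      : [3, 0]
-      : [3]
4      : [3, 4]
swap   : [4, 3]
+      : [7]
8      : [7, 8]
swap   : [8, 7]
6      : [8, 7, 6]
rot    : [7, 6, 8]
rot    : [6, 8, 7]
swap   : [6, 7, 8]
negate : [6, 7, -8]
-3     : [6, 7, -8, -3]
rot    : [6, -8, -3, 7]
/      : [6, -8, 0]
-      : [6, -8]
dup    : [6, -8, -8]
*      : [6, 64]
drop   : [6]
negate : [-6]
negate : [6]
-9     : [6, -9]
drop   : [6]
6      : [6, 6]
dup    : [6, 6, 6]
-9     : [6, 6, 6, -9]
drop   : [6, 6, 6]
negate : [6, 6, -6]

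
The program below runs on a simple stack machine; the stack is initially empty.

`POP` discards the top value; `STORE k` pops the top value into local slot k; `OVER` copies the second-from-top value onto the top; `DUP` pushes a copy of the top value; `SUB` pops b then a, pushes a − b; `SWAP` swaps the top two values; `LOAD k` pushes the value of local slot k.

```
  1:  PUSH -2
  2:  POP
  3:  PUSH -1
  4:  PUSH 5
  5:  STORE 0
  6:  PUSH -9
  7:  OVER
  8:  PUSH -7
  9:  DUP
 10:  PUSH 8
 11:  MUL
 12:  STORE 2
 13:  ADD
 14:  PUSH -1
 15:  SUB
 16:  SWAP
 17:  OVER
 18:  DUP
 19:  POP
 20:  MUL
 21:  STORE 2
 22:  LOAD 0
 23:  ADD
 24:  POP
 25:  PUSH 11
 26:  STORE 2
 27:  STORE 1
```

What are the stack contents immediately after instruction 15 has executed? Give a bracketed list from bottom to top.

[-1, -9, -7]

PUSH -2 -> [-2]
POP     -> []
PUSH -1 -> [-1]
PUSH 5  -> [-1, 5]
STORE 0 -> [-1]
PUSH -9 -> [-1, -9]
OVER    -> [-1, -9, -1]
PUSH -7 -> [-1, -9, -1, -7]
DUP     -> [-1, -9, -1, -7, -7]
PUSH 8  -> [-1, -9, -1, -7, -7, 8]
MUL     -> [-1, -9, -1, -7, -56]
STORE 2 -> [-1, -9, -1, -7]
ADD     -> [-1, -9, -8]
PUSH -1 -> [-1, -9, -8, -1]
SUB     -> [-1, -9, -7]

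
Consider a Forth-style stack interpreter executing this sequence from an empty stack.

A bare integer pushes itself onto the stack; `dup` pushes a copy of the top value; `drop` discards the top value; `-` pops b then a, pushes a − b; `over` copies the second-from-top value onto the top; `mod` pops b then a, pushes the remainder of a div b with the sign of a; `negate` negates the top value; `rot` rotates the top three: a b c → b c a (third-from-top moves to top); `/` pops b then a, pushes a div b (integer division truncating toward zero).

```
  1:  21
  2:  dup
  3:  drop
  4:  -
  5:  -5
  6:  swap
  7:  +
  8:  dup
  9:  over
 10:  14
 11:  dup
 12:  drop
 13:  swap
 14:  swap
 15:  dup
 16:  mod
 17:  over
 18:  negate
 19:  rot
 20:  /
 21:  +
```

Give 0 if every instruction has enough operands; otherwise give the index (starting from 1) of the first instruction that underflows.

21    [21]
dup   [21, 21]
drop  [21]
-  — needs 2 operands, stack has 1 → underflow

4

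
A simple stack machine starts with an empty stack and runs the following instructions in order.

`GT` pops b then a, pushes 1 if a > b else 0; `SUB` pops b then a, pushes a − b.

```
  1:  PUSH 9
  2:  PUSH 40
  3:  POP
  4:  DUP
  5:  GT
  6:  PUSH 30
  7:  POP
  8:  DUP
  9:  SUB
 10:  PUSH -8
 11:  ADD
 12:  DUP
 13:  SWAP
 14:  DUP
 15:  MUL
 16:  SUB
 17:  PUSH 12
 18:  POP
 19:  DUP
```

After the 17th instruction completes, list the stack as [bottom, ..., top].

PUSH 9  : 9
PUSH 40 : 9 40
POP     : 9
DUP     : 9 9
GT      : 0
PUSH 30 : 0 30
POP     : 0
DUP     : 0 0
SUB     : 0
PUSH -8 : 0 -8
ADD     : -8
DUP     : -8 -8
SWAP    : -8 -8
DUP     : -8 -8 -8
MUL     : -8 64
SUB     : -72
PUSH 12 : -72 12

[-72, 12]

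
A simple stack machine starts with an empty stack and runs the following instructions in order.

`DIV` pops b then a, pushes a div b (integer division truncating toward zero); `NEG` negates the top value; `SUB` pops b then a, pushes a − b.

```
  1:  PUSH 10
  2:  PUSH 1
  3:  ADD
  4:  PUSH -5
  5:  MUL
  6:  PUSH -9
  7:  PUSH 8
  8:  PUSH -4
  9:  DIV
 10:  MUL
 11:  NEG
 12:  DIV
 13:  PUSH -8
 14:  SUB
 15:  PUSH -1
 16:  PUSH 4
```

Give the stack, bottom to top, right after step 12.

[3]

PUSH 10  [10]
PUSH 1   [10, 1]
ADD      [11]
PUSH -5  [11, -5]
MUL      [-55]
PUSH -9  [-55, -9]
PUSH 8   [-55, -9, 8]
PUSH -4  [-55, -9, 8, -4]
DIV      [-55, -9, -2]
MUL      [-55, 18]
NEG      [-55, -18]
DIV      [3]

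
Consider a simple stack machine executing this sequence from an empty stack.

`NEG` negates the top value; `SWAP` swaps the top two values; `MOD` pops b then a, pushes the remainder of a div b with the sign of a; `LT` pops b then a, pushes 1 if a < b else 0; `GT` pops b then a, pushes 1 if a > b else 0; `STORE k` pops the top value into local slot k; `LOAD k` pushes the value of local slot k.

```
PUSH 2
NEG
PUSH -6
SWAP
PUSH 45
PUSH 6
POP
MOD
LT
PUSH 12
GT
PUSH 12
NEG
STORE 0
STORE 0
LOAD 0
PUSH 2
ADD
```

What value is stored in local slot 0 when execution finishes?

0

PUSH 2   [2]
NEG      [-2]
PUSH -6  [-2, -6]
SWAP     [-6, -2]
PUSH 45  [-6, -2, 45]
PUSH 6   [-6, -2, 45, 6]
POP      [-6, -2, 45]
MOD      [-6, -2]
LT       [1]
PUSH 12  [1, 12]
GT       [0]
PUSH 12  [0, 12]
NEG      [0, -12]
STORE 0  [0]
STORE 0  []
LOAD 0   [0]
PUSH 2   [0, 2]
ADD      [2]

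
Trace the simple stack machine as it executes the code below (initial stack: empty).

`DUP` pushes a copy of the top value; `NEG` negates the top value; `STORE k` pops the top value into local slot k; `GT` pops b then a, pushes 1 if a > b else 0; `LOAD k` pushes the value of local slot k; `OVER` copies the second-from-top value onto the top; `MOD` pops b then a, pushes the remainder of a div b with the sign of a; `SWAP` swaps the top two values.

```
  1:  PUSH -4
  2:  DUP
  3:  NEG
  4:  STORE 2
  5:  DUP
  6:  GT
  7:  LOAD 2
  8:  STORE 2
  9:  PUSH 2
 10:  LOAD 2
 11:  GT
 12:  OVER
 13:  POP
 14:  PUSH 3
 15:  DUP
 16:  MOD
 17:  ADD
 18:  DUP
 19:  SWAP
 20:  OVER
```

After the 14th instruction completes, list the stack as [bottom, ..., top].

[0, 0, 3]

PUSH -4 → [-4]
DUP     → [-4, -4]
NEG     → [-4, 4]
STORE 2 → [-4]
DUP     → [-4, -4]
GT      → [0]
LOAD 2  → [0, 4]
STORE 2 → [0]
PUSH 2  → [0, 2]
LOAD 2  → [0, 2, 4]
GT      → [0, 0]
OVER    → [0, 0, 0]
POP     → [0, 0]
PUSH 3  → [0, 0, 3]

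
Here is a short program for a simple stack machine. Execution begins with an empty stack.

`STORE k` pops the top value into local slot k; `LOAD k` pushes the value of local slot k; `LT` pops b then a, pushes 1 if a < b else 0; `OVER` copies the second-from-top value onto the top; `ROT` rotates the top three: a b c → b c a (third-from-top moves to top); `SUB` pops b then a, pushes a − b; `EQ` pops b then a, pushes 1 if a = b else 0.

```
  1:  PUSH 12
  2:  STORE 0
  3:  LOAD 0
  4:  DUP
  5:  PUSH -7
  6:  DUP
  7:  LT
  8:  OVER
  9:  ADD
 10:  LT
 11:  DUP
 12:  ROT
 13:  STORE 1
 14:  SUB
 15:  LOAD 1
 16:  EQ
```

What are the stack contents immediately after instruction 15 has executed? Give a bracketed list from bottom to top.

[0, 12]

PUSH 12 : [12]
STORE 0 : []
LOAD 0  : [12]
DUP     : [12, 12]
PUSH -7 : [12, 12, -7]
DUP     : [12, 12, -7, -7]
LT      : [12, 12, 0]
OVER    : [12, 12, 0, 12]
ADD     : [12, 12, 12]
LT      : [12, 0]
DUP     : [12, 0, 0]
ROT     : [0, 0, 12]
STORE 1 : [0, 0]
SUB     : [0]
LOAD 1  : [0, 12]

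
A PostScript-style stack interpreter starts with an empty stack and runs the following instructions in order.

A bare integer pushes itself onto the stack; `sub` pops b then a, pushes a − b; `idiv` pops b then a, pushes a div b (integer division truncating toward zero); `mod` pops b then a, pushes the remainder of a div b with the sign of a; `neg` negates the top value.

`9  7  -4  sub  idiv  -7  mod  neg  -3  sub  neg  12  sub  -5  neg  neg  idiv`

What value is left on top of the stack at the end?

3

9     [9]
7     [9, 7]
-4    [9, 7, -4]
sub   [9, 11]
idiv  [0]
-7    [0, -7]
mod   [0]
neg   [0]
-3    [0, -3]
sub   [3]
neg   [-3]
12    [-3, 12]
sub   [-15]
-5    [-15, -5]
neg   [-15, 5]
neg   [-15, -5]
idiv  [3]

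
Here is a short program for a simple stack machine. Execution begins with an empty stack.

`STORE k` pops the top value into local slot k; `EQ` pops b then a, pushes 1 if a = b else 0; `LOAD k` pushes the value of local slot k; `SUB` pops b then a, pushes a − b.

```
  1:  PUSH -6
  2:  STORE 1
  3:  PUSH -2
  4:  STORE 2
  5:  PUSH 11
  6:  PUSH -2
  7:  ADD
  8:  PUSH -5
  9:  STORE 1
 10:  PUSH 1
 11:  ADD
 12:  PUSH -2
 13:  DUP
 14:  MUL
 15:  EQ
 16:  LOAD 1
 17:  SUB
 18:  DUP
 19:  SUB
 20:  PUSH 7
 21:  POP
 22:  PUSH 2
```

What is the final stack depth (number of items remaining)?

PUSH -6 → -6
STORE 1 → (empty)
PUSH -2 → -2
STORE 2 → (empty)
PUSH 11 → 11
PUSH -2 → 11 -2
ADD     → 9
PUSH -5 → 9 -5
STORE 1 → 9
PUSH 1  → 9 1
ADD     → 10
PUSH -2 → 10 -2
DUP     → 10 -2 -2
MUL     → 10 4
EQ      → 0
LOAD 1  → 0 -5
SUB     → 5
DUP     → 5 5
SUB     → 0
PUSH 7  → 0 7
POP     → 0
PUSH 2  → 0 2

2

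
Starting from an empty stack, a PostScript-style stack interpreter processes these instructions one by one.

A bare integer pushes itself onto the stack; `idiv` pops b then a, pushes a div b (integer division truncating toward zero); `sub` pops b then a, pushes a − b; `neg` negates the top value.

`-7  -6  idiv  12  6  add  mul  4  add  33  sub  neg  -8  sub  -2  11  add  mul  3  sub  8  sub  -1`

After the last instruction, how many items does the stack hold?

-7   -> -7
-6   -> -7 -6
idiv -> 1
12   -> 1 12
6    -> 1 12 6
add  -> 1 18
mul  -> 18
4    -> 18 4
add  -> 22
33   -> 22 33
sub  -> -11
neg  -> 11
-8   -> 11 -8
sub  -> 19
-2   -> 19 -2
11   -> 19 -2 11
add  -> 19 9
mul  -> 171
3    -> 171 3
sub  -> 168
8    -> 168 8
sub  -> 160
-1   -> 160 -1

2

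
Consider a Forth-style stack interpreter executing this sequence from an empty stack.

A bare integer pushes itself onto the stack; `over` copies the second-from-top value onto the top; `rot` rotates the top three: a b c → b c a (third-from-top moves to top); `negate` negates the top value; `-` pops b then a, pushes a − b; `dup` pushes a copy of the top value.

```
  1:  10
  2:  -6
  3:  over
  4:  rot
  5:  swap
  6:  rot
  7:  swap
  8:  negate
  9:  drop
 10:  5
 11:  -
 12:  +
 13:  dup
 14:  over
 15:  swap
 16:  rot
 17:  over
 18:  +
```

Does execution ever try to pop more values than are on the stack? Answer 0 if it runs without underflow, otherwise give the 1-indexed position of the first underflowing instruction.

10      10
-6      10 -6
over    10 -6 10
rot     -6 10 10
swap    -6 10 10
rot     10 10 -6
swap    10 -6 10
negate  10 -6 -10
drop    10 -6
5       10 -6 5
-       10 -11
+       -1
dup     -1 -1
over    -1 -1 -1
swap    -1 -1 -1
rot     -1 -1 -1
over    -1 -1 -1 -1
+       -1 -1 -2

0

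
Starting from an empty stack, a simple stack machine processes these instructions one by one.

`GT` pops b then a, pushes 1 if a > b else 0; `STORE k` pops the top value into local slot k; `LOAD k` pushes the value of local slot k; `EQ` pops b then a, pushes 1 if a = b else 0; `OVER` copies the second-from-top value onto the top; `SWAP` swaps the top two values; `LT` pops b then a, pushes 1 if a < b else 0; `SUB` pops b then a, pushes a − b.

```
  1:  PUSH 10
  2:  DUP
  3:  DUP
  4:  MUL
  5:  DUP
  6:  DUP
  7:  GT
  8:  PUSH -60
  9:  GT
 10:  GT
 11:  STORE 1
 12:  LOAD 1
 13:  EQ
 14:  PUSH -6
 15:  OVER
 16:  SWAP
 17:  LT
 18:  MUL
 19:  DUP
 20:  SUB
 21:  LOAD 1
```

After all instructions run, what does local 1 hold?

PUSH 10  → [10]
DUP      → [10, 10]
DUP      → [10, 10, 10]
MUL      → [10, 100]
DUP      → [10, 100, 100]
DUP      → [10, 100, 100, 100]
GT       → [10, 100, 0]
PUSH -60 → [10, 100, 0, -60]
GT       → [10, 100, 1]
GT       → [10, 1]
STORE 1  → [10]
LOAD 1   → [10, 1]
EQ       → [0]
PUSH -6  → [0, -6]
OVER     → [0, -6, 0]
SWAP     → [0, 0, -6]
LT       → [0, 0]
MUL      → [0]
DUP      → [0, 0]
SUB      → [0]
LOAD 1   → [0, 1]

1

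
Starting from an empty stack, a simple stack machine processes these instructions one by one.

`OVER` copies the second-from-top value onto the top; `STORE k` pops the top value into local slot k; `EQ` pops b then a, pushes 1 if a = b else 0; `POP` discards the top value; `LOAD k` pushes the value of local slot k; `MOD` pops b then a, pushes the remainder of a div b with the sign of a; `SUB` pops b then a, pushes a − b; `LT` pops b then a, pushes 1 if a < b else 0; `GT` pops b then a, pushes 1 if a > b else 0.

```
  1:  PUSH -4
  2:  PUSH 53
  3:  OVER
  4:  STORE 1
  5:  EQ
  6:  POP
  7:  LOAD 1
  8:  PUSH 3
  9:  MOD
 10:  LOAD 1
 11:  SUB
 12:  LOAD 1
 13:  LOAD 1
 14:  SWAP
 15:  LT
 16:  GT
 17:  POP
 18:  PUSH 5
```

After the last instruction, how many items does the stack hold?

PUSH -4 → [-4]
PUSH 53 → [-4, 53]
OVER    → [-4, 53, -4]
STORE 1 → [-4, 53]
EQ      → [0]
POP     → []
LOAD 1  → [-4]
PUSH 3  → [-4, 3]
MOD     → [-1]
LOAD 1  → [-1, -4]
SUB     → [3]
LOAD 1  → [3, -4]
LOAD 1  → [3, -4, -4]
SWAP    → [3, -4, -4]
LT      → [3, 0]
GT      → [1]
POP     → []
PUSH 5  → [5]

1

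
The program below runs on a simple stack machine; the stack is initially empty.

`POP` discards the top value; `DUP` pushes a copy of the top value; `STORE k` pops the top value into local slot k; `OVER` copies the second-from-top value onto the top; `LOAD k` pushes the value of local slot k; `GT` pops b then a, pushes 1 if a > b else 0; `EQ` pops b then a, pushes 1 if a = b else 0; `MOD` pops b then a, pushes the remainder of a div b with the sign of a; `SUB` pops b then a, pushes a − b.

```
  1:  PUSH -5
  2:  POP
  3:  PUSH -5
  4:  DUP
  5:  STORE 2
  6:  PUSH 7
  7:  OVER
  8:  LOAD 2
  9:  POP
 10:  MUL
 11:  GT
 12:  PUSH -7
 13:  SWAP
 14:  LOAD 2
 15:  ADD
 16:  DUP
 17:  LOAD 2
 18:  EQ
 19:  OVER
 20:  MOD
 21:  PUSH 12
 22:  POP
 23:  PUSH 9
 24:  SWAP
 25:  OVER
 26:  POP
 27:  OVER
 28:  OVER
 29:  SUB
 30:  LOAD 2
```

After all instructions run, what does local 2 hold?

-5

PUSH -5 -> [-5]
POP     -> []
PUSH -5 -> [-5]
DUP     -> [-5, -5]
STORE 2 -> [-5]
PUSH 7  -> [-5, 7]
OVER    -> [-5, 7, -5]
LOAD 2  -> [-5, 7, -5, -5]
POP     -> [-5, 7, -5]
MUL     -> [-5, -35]
GT      -> [1]
PUSH -7 -> [1, -7]
SWAP    -> [-7, 1]
LOAD 2  -> [-7, 1, -5]
ADD     -> [-7, -4]
DUP     -> [-7, -4, -4]
LOAD 2  -> [-7, -4, -4, -5]
EQ      -> [-7, -4, 0]
OVER    -> [-7, -4, 0, -4]
MOD     -> [-7, -4, 0]
PUSH 12 -> [-7, -4, 0, 12]
POP     -> [-7, -4, 0]
PUSH 9  -> [-7, -4, 0, 9]
SWAP    -> [-7, -4, 9, 0]
OVER    -> [-7, -4, 9, 0, 9]
POP     -> [-7, -4, 9, 0]
OVER    -> [-7, -4, 9, 0, 9]
OVER    -> [-7, -4, 9, 0, 9, 0]
SUB     -> [-7, -4, 9, 0, 9]
LOAD 2  -> [-7, -4, 9, 0, 9, -5]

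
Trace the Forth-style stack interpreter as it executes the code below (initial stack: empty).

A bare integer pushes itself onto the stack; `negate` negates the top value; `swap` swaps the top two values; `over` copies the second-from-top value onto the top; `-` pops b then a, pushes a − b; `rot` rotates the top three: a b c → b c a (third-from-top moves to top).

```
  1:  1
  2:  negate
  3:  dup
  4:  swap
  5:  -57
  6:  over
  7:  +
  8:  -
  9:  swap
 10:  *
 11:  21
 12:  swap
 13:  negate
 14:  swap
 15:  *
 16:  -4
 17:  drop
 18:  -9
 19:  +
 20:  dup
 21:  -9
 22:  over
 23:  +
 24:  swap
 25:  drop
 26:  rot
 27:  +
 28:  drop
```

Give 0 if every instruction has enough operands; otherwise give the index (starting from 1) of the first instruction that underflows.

26

1       1
negate  -1
dup     -1 -1
swap    -1 -1
-57     -1 -1 -57
over    -1 -1 -57 -1
+       -1 -1 -58
-       -1 57
swap    57 -1
*       -57
21      -57 21
swap    21 -57
negate  21 57
swap    57 21
*       1197
-4      1197 -4
drop    1197
-9      1197 -9
+       1188
dup     1188 1188
-9      1188 1188 -9
over    1188 1188 -9 1188
+       1188 1188 1179
swap    1188 1179 1188
drop    1188 1179
rot  — needs 3 operands, stack has 2 → underflow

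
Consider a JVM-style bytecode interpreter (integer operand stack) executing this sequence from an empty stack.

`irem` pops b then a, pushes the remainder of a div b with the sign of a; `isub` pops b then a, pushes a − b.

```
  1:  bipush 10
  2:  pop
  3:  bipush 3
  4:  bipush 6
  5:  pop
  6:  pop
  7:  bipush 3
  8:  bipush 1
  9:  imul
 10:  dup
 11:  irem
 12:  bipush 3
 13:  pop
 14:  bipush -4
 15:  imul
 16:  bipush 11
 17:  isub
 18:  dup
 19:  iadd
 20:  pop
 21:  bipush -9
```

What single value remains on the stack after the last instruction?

-9

bipush 10 -> 10
pop       -> (empty)
bipush 3  -> 3
bipush 6  -> 3 6
pop       -> 3
pop       -> (empty)
bipush 3  -> 3
bipush 1  -> 3 1
imul      -> 3
dup       -> 3 3
irem      -> 0
bipush 3  -> 0 3
pop       -> 0
bipush -4 -> 0 -4
imul      -> 0
bipush 11 -> 0 11
isub      -> -11
dup       -> -11 -11
iadd      -> -22
pop       -> (empty)
bipush -9 -> -9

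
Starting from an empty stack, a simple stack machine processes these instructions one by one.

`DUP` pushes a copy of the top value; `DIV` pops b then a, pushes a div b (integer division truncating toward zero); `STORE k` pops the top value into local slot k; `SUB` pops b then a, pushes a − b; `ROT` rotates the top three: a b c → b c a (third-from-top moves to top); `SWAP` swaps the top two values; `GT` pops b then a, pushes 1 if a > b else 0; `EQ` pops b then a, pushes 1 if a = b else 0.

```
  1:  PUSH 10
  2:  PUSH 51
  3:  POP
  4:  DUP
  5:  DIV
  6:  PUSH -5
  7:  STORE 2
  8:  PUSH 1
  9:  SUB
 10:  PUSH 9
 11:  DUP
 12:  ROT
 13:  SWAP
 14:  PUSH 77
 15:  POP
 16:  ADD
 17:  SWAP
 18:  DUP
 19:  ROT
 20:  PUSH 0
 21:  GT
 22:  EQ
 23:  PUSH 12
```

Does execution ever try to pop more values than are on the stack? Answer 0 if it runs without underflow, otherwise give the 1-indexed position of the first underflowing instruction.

0

PUSH 10 : 10
PUSH 51 : 10 51
POP     : 10
DUP     : 10 10
DIV     : 1
PUSH -5 : 1 -5
STORE 2 : 1
PUSH 1  : 1 1
SUB     : 0
PUSH 9  : 0 9
DUP     : 0 9 9
ROT     : 9 9 0
SWAP    : 9 0 9
PUSH 77 : 9 0 9 77
POP     : 9 0 9
ADD     : 9 9
SWAP    : 9 9
DUP     : 9 9 9
ROT     : 9 9 9
PUSH 0  : 9 9 9 0
GT      : 9 9 1
EQ      : 9 0
PUSH 12 : 9 0 12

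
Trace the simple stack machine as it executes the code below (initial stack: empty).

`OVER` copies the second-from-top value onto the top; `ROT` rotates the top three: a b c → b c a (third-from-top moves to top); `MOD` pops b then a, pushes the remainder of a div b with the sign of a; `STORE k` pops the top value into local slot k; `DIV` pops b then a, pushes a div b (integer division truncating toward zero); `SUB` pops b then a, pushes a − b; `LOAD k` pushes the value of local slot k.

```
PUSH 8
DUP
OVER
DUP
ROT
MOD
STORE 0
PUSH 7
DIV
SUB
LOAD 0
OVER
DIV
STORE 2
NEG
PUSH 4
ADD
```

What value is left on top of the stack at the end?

-3

PUSH 8  : [8]
DUP     : [8, 8]
OVER    : [8, 8, 8]
DUP     : [8, 8, 8, 8]
ROT     : [8, 8, 8, 8]
MOD     : [8, 8, 0]
STORE 0 : [8, 8]
PUSH 7  : [8, 8, 7]
DIV     : [8, 1]
SUB     : [7]
LOAD 0  : [7, 0]
OVER    : [7, 0, 7]
DIV     : [7, 0]
STORE 2 : [7]
NEG     : [-7]
PUSH 4  : [-7, 4]
ADD     : [-3]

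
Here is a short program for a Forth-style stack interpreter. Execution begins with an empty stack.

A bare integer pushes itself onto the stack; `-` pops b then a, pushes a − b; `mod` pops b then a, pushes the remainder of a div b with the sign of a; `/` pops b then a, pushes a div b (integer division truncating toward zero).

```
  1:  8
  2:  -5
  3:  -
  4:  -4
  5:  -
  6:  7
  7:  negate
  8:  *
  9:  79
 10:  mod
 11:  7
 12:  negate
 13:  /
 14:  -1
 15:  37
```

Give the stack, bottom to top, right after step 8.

[-119]

8      → 8
-5     → 8 -5
-      → 13
-4     → 13 -4
-      → 17
7      → 17 7
negate → 17 -7
*      → -119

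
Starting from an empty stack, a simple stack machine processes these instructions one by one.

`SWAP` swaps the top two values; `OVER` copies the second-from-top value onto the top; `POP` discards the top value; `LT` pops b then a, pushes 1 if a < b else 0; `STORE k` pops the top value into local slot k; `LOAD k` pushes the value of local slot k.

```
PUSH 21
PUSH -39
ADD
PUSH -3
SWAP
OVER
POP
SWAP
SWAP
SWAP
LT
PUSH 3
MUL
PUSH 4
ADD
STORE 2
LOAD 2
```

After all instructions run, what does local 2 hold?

7

PUSH 21  → 21
PUSH -39 → 21 -39
ADD      → -18
PUSH -3  → -18 -3
SWAP     → -3 -18
OVER     → -3 -18 -3
POP      → -3 -18
SWAP     → -18 -3
SWAP     → -3 -18
SWAP     → -18 -3
LT       → 1
PUSH 3   → 1 3
MUL      → 3
PUSH 4   → 3 4
ADD      → 7
STORE 2  → (empty)
LOAD 2   → 7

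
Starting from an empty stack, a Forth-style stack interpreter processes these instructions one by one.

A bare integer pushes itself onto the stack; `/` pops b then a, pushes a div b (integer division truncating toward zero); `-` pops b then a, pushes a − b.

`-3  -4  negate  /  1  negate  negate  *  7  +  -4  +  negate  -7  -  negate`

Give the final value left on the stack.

-3      [-3]
-4      [-3, -4]
negate  [-3, 4]
/       [0]
1       [0, 1]
negate  [0, -1]
negate  [0, 1]
*       [0]
7       [0, 7]
+       [7]
-4      [7, -4]
+       [3]
negate  [-3]
-7      [-3, -7]
-       [4]
negate  [-4]

-4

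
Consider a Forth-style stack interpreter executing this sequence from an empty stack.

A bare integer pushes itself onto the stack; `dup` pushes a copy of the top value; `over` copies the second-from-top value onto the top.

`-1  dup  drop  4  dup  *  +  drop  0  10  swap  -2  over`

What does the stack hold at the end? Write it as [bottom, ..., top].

[10, 0, -2, 0]

-1    -1
dup   -1 -1
drop  -1
4     -1 4
dup   -1 4 4
*     -1 16
+     15
drop  (empty)
0     0
10    0 10
swap  10 0
-2    10 0 -2
over  10 0 -2 0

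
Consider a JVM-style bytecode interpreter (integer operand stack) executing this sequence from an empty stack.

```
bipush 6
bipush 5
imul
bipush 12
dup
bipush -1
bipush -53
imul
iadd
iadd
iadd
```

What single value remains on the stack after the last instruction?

bipush 6   → [6]
bipush 5   → [6, 5]
imul       → [30]
bipush 12  → [30, 12]
dup        → [30, 12, 12]
bipush -1  → [30, 12, 12, -1]
bipush -53 → [30, 12, 12, -1, -53]
imul       → [30, 12, 12, 53]
iadd       → [30, 12, 65]
iadd       → [30, 77]
iadd       → [107]

107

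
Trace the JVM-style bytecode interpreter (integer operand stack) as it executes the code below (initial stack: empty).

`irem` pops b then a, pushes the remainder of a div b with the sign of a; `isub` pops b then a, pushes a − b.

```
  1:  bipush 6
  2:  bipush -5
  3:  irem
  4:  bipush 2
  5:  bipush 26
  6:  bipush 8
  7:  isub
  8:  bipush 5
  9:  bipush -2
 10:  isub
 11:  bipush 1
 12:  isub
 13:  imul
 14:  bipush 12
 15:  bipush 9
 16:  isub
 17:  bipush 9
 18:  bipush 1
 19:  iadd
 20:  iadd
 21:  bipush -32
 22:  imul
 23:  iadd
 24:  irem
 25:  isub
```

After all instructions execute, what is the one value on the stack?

-1

bipush 6    6
bipush -5   6 -5
irem        1
bipush 2    1 2
bipush 26   1 2 26
bipush 8    1 2 26 8
isub        1 2 18
bipush 5    1 2 18 5
bipush -2   1 2 18 5 -2
isub        1 2 18 7
bipush 1    1 2 18 7 1
isub        1 2 18 6
imul        1 2 108
bipush 12   1 2 108 12
bipush 9    1 2 108 12 9
isub        1 2 108 3
bipush 9    1 2 108 3 9
bipush 1    1 2 108 3 9 1
iadd        1 2 108 3 10
iadd        1 2 108 13
bipush -32  1 2 108 13 -32
imul        1 2 108 -416
iadd        1 2 -308
irem        1 2
isub        -1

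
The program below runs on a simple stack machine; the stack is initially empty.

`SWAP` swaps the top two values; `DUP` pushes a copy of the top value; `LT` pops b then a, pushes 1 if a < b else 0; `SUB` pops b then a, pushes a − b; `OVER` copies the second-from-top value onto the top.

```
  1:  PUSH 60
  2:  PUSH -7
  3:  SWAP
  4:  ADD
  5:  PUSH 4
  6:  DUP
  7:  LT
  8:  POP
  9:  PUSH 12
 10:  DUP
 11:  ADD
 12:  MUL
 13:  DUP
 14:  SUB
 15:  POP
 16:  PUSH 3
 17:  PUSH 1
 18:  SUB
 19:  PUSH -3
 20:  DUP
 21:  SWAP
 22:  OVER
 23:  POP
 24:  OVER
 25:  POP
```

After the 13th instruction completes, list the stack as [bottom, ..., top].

PUSH 60 -> 60
PUSH -7 -> 60 -7
SWAP    -> -7 60
ADD     -> 53
PUSH 4  -> 53 4
DUP     -> 53 4 4
LT      -> 53 0
POP     -> 53
PUSH 12 -> 53 12
DUP     -> 53 12 12
ADD     -> 53 24
MUL     -> 1272
DUP     -> 1272 1272

[1272, 1272]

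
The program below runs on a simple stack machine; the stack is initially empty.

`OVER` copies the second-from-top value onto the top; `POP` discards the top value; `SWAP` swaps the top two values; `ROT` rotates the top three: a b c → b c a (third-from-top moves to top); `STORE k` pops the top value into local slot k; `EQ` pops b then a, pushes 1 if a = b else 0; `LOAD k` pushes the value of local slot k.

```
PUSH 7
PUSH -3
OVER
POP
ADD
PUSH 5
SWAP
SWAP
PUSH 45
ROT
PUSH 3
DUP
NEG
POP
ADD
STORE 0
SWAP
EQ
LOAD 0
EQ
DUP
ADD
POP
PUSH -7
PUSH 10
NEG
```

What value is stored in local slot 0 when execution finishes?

PUSH 7  : [7]
PUSH -3 : [7, -3]
OVER    : [7, -3, 7]
POP     : [7, -3]
ADD     : [4]
PUSH 5  : [4, 5]
SWAP    : [5, 4]
SWAP    : [4, 5]
PUSH 45 : [4, 5, 45]
ROT     : [5, 45, 4]
PUSH 3  : [5, 45, 4, 3]
DUP     : [5, 45, 4, 3, 3]
NEG     : [5, 45, 4, 3, -3]
POP     : [5, 45, 4, 3]
ADD     : [5, 45, 7]
STORE 0 : [5, 45]
SWAP    : [45, 5]
EQ      : [0]
LOAD 0  : [0, 7]
EQ      : [0]
DUP     : [0, 0]
ADD     : [0]
POP     : []
PUSH -7 : [-7]
PUSH 10 : [-7, 10]
NEG     : [-7, -10]

7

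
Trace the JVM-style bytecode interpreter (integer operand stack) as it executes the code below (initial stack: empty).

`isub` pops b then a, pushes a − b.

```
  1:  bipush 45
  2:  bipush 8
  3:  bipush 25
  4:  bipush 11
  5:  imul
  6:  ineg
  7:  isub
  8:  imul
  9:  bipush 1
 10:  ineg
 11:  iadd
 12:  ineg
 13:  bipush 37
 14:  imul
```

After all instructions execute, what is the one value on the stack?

bipush 45 -> [45]
bipush 8  -> [45, 8]
bipush 25 -> [45, 8, 25]
bipush 11 -> [45, 8, 25, 11]
imul      -> [45, 8, 275]
ineg      -> [45, 8, -275]
isub      -> [45, 283]
imul      -> [12735]
bipush 1  -> [12735, 1]
ineg      -> [12735, -1]
iadd      -> [12734]
ineg      -> [-12734]
bipush 37 -> [-12734, 37]
imul      -> [-471158]

-471158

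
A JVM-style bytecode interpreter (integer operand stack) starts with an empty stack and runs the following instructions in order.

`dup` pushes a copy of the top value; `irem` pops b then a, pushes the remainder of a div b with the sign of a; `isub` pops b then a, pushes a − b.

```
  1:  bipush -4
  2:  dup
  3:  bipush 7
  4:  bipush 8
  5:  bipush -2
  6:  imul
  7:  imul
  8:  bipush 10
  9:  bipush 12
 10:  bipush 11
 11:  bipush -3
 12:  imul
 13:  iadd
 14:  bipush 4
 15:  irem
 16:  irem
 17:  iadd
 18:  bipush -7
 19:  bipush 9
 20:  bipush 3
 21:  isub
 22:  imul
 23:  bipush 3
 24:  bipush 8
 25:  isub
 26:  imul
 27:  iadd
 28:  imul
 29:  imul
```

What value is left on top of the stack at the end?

bipush -4 -> -4
dup       -> -4 -4
bipush 7  -> -4 -4 7
bipush 8  -> -4 -4 7 8
bipush -2 -> -4 -4 7 8 -2
imul      -> -4 -4 7 -16
imul      -> -4 -4 -112
bipush 10 -> -4 -4 -112 10
bipush 12 -> -4 -4 -112 10 12
bipush 11 -> -4 -4 -112 10 12 11
bipush -3 -> -4 -4 -112 10 12 11 -3
imul      -> -4 -4 -112 10 12 -33
iadd      -> -4 -4 -112 10 -21
bipush 4  -> -4 -4 -112 10 -21 4
irem      -> -4 -4 -112 10 -1
irem      -> -4 -4 -112 0
iadd      -> -4 -4 -112
bipush -7 -> -4 -4 -112 -7
bipush 9  -> -4 -4 -112 -7 9
bipush 3  -> -4 -4 -112 -7 9 3
isub      -> -4 -4 -112 -7 6
imul      -> -4 -4 -112 -42
bipush 3  -> -4 -4 -112 -42 3
bipush 8  -> -4 -4 -112 -42 3 8
isub      -> -4 -4 -112 -42 -5
imul      -> -4 -4 -112 210
iadd      -> -4 -4 98
imul      -> -4 -392
imul      -> 1568

1568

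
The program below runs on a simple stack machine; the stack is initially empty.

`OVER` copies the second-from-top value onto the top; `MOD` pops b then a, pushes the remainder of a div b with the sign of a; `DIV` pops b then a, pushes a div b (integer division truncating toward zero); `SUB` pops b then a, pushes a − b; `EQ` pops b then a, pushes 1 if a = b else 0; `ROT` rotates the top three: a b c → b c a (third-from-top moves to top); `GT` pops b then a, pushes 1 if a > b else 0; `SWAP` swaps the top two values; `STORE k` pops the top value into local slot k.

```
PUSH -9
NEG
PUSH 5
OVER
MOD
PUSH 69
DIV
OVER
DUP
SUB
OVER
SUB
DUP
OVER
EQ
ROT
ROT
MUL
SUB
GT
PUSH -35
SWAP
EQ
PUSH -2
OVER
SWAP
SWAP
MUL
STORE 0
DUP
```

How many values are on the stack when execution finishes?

PUSH -9  -> -9
NEG      -> 9
PUSH 5   -> 9 5
OVER     -> 9 5 9
MOD      -> 9 5
PUSH 69  -> 9 5 69
DIV      -> 9 0
OVER     -> 9 0 9
DUP      -> 9 0 9 9
SUB      -> 9 0 0
OVER     -> 9 0 0 0
SUB      -> 9 0 0
DUP      -> 9 0 0 0
OVER     -> 9 0 0 0 0
EQ       -> 9 0 0 1
ROT      -> 9 0 1 0
ROT      -> 9 1 0 0
MUL      -> 9 1 0
SUB      -> 9 1
GT       -> 1
PUSH -35 -> 1 -35
SWAP     -> -35 1
EQ       -> 0
PUSH -2  -> 0 -2
OVER     -> 0 -2 0
SWAP     -> 0 0 -2
SWAP     -> 0 -2 0
MUL      -> 0 0
STORE 0  -> 0
DUP      -> 0 0

2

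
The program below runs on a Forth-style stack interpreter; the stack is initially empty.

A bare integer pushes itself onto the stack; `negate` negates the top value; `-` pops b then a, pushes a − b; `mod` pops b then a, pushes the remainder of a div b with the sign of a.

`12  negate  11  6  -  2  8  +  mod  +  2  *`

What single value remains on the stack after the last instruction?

-14

12      [12]
negate  [-12]
11      [-12, 11]
6       [-12, 11, 6]
-       [-12, 5]
2       [-12, 5, 2]
8       [-12, 5, 2, 8]
+       [-12, 5, 10]
mod     [-12, 5]
+       [-7]
2       [-7, 2]
*       [-14]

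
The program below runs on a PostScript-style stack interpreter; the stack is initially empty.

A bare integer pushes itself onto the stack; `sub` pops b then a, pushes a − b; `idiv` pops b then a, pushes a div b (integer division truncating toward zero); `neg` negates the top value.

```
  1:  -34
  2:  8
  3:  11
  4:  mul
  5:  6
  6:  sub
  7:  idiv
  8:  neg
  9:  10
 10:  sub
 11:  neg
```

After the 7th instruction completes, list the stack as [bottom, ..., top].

[0]

-34   -34
8     -34 8
11    -34 8 11
mul   -34 88
6     -34 88 6
sub   -34 82
idiv  0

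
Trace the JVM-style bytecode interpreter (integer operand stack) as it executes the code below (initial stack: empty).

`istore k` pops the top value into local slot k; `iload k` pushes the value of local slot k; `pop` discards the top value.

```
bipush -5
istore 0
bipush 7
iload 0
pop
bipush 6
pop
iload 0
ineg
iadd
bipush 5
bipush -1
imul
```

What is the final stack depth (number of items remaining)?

2

bipush -5  [-5]
istore 0   []
bipush 7   [7]
iload 0    [7, -5]
pop        [7]
bipush 6   [7, 6]
pop        [7]
iload 0    [7, -5]
ineg       [7, 5]
iadd       [12]
bipush 5   [12, 5]
bipush -1  [12, 5, -1]
imul       [12, -5]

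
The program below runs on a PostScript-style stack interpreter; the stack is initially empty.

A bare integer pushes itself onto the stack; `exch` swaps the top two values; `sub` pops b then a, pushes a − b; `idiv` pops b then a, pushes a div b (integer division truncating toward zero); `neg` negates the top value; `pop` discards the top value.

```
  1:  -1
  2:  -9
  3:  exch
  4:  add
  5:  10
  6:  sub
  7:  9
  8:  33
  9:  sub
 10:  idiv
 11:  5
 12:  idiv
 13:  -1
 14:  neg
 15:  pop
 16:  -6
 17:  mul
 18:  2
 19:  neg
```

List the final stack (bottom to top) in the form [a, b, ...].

-1   : -1
-9   : -1 -9
exch : -9 -1
add  : -10
10   : -10 10
sub  : -20
9    : -20 9
33   : -20 9 33
sub  : -20 -24
idiv : 0
5    : 0 5
idiv : 0
-1   : 0 -1
neg  : 0 1
pop  : 0
-6   : 0 -6
mul  : 0
2    : 0 2
neg  : 0 -2

[0, -2]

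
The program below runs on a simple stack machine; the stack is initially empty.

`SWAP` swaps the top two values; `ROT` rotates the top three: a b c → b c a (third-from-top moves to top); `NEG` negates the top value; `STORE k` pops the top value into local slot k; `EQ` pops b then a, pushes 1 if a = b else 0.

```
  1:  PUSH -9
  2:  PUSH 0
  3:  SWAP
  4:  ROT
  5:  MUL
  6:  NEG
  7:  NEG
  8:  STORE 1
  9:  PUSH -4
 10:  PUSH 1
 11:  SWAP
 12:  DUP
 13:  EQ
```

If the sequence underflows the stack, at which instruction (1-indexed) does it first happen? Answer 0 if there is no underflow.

PUSH -9 : [-9]
PUSH 0  : [-9, 0]
SWAP    : [0, -9]
ROT  — needs 3 operands, stack has 2 → underflow

4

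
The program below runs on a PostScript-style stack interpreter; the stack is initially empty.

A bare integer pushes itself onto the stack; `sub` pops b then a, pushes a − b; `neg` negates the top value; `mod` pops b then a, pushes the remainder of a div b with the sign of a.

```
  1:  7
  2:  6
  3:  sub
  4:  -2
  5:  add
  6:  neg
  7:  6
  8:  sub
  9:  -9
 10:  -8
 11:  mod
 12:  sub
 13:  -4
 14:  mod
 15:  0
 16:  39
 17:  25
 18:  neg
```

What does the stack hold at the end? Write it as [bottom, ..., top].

7   : [7]
6   : [7, 6]
sub : [1]
-2  : [1, -2]
add : [-1]
neg : [1]
6   : [1, 6]
sub : [-5]
-9  : [-5, -9]
-8  : [-5, -9, -8]
mod : [-5, -1]
sub : [-4]
-4  : [-4, -4]
mod : [0]
0   : [0, 0]
39  : [0, 0, 39]
25  : [0, 0, 39, 25]
neg : [0, 0, 39, -25]

[0, 0, 39, -25]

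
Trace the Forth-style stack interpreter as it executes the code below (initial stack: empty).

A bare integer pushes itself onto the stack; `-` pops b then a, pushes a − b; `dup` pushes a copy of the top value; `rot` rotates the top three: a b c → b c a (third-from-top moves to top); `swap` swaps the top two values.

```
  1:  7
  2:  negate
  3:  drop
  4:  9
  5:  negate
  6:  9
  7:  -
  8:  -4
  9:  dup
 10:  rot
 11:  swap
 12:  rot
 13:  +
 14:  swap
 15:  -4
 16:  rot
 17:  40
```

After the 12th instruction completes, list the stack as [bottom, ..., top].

7      -> 7
negate -> -7
drop   -> (empty)
9      -> 9
negate -> -9
9      -> -9 9
-      -> -18
-4     -> -18 -4
dup    -> -18 -4 -4
rot    -> -4 -4 -18
swap   -> -4 -18 -4
rot    -> -18 -4 -4

[-18, -4, -4]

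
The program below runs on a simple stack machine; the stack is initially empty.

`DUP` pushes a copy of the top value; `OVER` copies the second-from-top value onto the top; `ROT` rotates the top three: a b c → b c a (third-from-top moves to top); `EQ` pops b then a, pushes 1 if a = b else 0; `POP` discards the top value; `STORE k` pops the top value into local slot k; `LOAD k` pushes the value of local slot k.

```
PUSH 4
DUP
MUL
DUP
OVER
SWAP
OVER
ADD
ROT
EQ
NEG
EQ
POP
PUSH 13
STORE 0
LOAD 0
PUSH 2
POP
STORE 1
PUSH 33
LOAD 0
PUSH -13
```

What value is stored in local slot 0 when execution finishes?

PUSH 4   -> [4]
DUP      -> [4, 4]
MUL      -> [16]
DUP      -> [16, 16]
OVER     -> [16, 16, 16]
SWAP     -> [16, 16, 16]
OVER     -> [16, 16, 16, 16]
ADD      -> [16, 16, 32]
ROT      -> [16, 32, 16]
EQ       -> [16, 0]
NEG      -> [16, 0]
EQ       -> [0]
POP      -> []
PUSH 13  -> [13]
STORE 0  -> []
LOAD 0   -> [13]
PUSH 2   -> [13, 2]
POP      -> [13]
STORE 1  -> []
PUSH 33  -> [33]
LOAD 0   -> [33, 13]
PUSH -13 -> [33, 13, -13]

13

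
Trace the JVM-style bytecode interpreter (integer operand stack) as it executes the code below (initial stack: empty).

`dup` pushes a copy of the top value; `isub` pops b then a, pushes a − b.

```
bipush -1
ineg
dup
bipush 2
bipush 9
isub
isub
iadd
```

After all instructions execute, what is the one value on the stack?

bipush -1 : -1
ineg      : 1
dup       : 1 1
bipush 2  : 1 1 2
bipush 9  : 1 1 2 9
isub      : 1 1 -7
isub      : 1 8
iadd      : 9

9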